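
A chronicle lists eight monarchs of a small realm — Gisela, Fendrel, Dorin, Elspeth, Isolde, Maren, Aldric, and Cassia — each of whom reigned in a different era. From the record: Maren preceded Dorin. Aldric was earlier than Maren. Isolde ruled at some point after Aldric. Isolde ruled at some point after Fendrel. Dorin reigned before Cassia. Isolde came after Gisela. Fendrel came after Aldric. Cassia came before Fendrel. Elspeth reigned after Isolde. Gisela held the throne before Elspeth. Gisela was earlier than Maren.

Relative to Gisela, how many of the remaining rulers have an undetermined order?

Forced after Gisela: Cassia, Dorin, Elspeth, Fendrel, Isolde, and Maren.
That leaves Aldric with no forced order relative to Gisela — 1.

1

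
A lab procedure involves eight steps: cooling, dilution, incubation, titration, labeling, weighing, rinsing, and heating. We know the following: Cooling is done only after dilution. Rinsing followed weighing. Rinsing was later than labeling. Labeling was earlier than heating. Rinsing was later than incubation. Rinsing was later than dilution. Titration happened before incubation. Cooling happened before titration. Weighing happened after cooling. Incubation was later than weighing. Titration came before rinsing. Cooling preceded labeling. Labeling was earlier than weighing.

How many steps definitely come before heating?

Directly stated before heating: labeling.
Cooling reaches heating via cooling → labeling → heating.
Dilution reaches heating via dilution → cooling → labeling → heating.
No chain forces rinsing (or any of the others) ahead of heating.
That's cooling, dilution, and labeling — 3 in all.

3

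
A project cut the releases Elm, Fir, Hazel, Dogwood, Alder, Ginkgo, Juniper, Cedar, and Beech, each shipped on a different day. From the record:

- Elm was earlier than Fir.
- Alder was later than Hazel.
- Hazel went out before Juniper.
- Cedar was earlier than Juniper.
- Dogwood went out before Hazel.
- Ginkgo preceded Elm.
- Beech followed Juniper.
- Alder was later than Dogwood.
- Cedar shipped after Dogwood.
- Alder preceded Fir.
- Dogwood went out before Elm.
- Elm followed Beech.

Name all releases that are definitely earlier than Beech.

Cedar, Dogwood, Hazel, Juniper

Directly stated before Beech: Juniper.
Cedar reaches Beech via Cedar → Juniper → Beech.
Dogwood reaches Beech via Dogwood → Cedar → Juniper → Beech.
Hazel reaches Beech via Hazel → Juniper → Beech.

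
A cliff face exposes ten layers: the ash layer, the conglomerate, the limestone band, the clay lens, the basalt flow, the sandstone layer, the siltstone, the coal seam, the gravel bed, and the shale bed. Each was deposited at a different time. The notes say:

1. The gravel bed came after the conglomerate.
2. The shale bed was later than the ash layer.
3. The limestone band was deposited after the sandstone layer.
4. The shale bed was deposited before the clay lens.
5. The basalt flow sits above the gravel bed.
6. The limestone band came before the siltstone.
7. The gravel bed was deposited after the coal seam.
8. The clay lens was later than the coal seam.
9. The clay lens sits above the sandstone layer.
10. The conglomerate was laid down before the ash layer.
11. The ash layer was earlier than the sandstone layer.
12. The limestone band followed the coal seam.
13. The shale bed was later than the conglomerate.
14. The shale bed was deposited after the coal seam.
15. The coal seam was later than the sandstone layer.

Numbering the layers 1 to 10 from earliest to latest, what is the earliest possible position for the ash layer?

The conglomerate must come before the ash layer — 1 forced predecessor.
Nothing else is forced ahead of the ash layer, so its earliest slot is position 1 + 1 = 2.

2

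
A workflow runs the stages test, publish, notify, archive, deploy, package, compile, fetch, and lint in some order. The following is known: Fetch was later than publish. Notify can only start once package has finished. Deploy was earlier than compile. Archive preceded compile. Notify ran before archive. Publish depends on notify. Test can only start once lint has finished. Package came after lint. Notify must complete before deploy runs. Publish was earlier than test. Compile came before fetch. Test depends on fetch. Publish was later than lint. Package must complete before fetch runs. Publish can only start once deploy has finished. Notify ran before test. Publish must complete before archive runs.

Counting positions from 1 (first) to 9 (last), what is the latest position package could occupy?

2

Package must come before archive, compile, deploy, fetch, notify, publish, and test — 7 stages forced after it.
Everything else can be placed before package in some valid order, so package can sit as late as position 9 − 7 = 2.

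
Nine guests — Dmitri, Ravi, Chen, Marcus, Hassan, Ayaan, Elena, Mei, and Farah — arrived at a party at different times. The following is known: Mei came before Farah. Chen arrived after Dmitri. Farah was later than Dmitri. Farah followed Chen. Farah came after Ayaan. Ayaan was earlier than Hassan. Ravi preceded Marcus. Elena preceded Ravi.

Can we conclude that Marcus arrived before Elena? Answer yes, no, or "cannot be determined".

Tracing the constraints gives Elena → Ravi → Marcus, so Elena must come before Marcus.
That means Marcus cannot be before Elena.

no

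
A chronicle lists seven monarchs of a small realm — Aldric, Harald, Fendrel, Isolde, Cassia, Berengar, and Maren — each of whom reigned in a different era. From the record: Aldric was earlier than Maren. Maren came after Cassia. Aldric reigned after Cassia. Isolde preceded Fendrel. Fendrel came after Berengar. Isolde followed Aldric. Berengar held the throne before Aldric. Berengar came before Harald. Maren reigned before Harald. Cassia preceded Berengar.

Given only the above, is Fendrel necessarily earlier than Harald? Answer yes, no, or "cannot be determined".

No chain of stated constraints runs from Fendrel to Harald, and none runs from Harald to Fendrel either.
So the relative order of Fendrel and Harald is not fixed by the given facts.

cannot be determined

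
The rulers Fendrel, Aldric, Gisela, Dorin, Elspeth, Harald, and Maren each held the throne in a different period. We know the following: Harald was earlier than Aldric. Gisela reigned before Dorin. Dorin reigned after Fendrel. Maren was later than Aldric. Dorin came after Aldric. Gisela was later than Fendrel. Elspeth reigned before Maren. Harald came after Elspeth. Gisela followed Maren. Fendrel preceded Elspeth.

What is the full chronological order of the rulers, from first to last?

The constraints fix every adjacent pair, so only one ordering works:
Fendrel → Elspeth → Harald → Aldric → Maren → Gisela → Dorin.

Fendrel, Elspeth, Harald, Aldric, Maren, Gisela, Dorin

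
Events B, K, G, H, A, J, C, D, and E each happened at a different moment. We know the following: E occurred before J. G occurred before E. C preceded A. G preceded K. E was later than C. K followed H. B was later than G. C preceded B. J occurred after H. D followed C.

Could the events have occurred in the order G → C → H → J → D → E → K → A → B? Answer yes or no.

no

The constraints require E before J, but in the proposed sequence J appears ahead of E. That one violation is enough.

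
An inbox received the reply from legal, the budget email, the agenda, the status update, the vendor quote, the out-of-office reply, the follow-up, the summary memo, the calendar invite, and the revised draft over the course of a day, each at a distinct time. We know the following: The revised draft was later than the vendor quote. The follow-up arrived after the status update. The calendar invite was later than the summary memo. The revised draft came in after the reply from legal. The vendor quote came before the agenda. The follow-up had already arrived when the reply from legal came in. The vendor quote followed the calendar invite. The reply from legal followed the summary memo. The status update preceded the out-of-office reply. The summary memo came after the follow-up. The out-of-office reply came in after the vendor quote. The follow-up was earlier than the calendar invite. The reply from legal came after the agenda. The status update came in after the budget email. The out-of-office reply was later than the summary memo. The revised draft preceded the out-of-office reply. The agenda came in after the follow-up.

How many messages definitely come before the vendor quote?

Directly stated before the vendor quote: the calendar invite.
The budget email reaches the vendor quote via the budget email → the status update → the follow-up → the calendar invite → the vendor quote.
The follow-up reaches the vendor quote via the follow-up → the calendar invite → the vendor quote.
The status update reaches the vendor quote via the status update → the follow-up → the calendar invite → the vendor quote.
Likewise the summary memo reaches the vendor quote by chaining the stated constraints.
No chain forces the out-of-office reply (or any of the others) ahead of the vendor quote.
That's the budget email, the calendar invite, the follow-up, the status update, and the summary memo — 5 in all.

5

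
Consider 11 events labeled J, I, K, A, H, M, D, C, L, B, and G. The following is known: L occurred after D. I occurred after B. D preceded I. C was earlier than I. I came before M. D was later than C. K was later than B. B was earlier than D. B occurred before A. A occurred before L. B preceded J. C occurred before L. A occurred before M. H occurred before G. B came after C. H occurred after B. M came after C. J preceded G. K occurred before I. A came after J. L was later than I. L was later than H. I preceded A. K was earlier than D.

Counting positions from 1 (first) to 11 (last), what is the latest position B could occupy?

B must come before A, D, G, H, I, J, K, L, and M — 9 events forced after it.
Everything else can be placed before B in some valid order, so B can sit as late as position 11 − 9 = 2.

2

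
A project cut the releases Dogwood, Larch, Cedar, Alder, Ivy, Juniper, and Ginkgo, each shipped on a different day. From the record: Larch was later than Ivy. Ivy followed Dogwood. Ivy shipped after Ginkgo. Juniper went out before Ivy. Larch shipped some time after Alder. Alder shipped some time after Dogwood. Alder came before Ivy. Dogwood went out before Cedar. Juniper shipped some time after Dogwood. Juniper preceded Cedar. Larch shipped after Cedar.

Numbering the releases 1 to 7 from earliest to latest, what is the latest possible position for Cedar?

6

Cedar must come before Larch — 1 release forced after it.
Everything else can be placed before Cedar in some valid order, so Cedar can sit as late as position 7 − 1 = 6.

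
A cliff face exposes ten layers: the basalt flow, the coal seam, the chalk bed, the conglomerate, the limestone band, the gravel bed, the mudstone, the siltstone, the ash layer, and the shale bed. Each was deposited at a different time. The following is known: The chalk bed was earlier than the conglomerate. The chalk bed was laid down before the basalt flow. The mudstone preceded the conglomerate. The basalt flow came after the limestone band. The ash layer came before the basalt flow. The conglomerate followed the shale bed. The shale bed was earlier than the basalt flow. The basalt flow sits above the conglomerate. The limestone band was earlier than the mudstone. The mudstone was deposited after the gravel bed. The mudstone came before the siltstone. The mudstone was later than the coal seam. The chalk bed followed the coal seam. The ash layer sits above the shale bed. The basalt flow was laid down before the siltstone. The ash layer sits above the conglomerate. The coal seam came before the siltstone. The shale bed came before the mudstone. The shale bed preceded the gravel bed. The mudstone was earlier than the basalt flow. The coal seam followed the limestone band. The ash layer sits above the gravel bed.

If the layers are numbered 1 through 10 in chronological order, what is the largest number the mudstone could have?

6

The mudstone must come before the ash layer, the basalt flow, the conglomerate, and the siltstone — 4 layers forced after it.
Everything else can be placed before the mudstone in some valid order, so the mudstone can sit as late as position 10 − 4 = 6.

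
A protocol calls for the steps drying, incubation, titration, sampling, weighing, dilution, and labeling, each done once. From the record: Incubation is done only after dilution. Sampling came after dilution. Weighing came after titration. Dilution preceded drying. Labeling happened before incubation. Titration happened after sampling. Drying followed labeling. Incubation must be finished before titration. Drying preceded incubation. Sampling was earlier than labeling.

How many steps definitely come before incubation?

Directly stated before incubation: dilution, drying, and labeling.
Sampling reaches incubation via sampling → labeling → incubation.
That's dilution, drying, labeling, and sampling — 4 in all.

4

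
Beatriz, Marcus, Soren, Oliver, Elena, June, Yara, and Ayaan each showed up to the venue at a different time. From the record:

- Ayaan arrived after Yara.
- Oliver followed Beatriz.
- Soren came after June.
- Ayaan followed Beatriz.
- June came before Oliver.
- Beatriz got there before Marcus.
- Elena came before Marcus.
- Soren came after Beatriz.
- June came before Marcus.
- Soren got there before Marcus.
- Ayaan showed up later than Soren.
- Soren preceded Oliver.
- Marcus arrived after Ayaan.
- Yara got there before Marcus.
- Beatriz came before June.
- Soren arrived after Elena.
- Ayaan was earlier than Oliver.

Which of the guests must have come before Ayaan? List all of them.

Directly stated before Ayaan: Beatriz, Soren, and Yara.
Elena reaches Ayaan via Elena → Soren → Ayaan.
June reaches Ayaan via June → Soren → Ayaan.

Beatriz, Elena, June, Soren, Yara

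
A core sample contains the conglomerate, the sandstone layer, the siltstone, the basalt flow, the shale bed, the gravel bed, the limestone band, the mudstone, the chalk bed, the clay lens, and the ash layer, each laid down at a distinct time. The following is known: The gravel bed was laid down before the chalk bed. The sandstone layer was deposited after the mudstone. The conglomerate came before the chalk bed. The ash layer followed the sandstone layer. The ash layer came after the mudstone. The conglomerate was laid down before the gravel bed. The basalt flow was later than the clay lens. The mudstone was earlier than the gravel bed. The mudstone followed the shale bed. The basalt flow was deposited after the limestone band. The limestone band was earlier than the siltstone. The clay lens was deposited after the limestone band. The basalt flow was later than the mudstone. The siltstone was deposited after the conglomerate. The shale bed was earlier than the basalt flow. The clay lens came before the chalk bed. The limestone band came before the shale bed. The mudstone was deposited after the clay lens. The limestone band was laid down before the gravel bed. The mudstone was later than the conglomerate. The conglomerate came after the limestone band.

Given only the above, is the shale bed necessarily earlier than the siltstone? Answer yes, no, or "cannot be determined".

No chain of stated constraints runs from the shale bed to the siltstone, and none runs from the siltstone to the shale bed either.
So the relative order of the shale bed and the siltstone is not fixed by the given facts.

cannot be determined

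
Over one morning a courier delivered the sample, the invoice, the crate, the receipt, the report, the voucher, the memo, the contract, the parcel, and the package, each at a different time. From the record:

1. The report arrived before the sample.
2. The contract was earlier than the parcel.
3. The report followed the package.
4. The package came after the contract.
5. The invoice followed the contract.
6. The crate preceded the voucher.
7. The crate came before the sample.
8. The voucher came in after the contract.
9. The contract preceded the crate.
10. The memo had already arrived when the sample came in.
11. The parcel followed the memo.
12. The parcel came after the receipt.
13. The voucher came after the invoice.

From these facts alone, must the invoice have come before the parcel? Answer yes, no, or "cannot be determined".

No chain of stated constraints runs from the invoice to the parcel, and none runs from the parcel to the invoice either.
So the relative order of the invoice and the parcel is not fixed by the given facts.

cannot be determined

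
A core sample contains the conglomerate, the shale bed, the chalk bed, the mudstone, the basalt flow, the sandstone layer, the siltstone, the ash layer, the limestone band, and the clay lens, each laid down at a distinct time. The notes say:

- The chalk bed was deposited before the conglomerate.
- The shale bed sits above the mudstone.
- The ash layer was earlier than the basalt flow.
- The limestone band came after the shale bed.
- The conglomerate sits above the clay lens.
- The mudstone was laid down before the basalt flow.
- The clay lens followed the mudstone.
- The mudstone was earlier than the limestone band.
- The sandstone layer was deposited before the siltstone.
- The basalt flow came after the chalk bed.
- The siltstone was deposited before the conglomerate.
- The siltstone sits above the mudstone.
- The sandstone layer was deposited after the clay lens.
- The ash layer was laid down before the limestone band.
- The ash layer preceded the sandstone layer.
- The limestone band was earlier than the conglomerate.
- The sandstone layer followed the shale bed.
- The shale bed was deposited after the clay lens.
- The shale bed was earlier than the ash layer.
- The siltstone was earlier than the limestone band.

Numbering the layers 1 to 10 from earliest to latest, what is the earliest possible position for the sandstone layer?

5

The ash layer, the clay lens, the mudstone, and the shale bed must all come before the sandstone layer — 4 forced predecessors.
Nothing else is forced ahead of the sandstone layer, so its earliest slot is position 4 + 1 = 5.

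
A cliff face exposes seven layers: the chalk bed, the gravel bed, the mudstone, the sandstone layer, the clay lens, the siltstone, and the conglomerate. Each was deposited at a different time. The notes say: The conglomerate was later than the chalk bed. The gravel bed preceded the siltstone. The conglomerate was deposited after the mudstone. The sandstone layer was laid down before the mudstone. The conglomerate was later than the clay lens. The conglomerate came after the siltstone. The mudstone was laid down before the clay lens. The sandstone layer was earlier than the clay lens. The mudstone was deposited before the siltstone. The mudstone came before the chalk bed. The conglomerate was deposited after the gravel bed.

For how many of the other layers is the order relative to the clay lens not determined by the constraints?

Forced before the clay lens: the mudstone and the sandstone layer; forced after the clay lens: the conglomerate.
That leaves the chalk bed, the gravel bed, and the siltstone with no forced order relative to the clay lens — 3.

3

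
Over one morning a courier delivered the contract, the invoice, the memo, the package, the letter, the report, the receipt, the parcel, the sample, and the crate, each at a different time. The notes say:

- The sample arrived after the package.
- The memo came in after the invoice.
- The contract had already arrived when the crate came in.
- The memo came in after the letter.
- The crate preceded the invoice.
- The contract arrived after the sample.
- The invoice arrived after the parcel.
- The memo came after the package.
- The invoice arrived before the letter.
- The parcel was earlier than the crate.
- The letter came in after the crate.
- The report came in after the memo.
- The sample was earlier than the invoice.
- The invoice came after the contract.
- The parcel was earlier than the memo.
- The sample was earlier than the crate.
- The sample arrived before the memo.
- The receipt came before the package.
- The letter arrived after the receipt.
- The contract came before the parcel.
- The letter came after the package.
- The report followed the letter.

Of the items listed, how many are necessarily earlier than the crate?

Directly stated before the crate: the contract, the parcel, and the sample.
The package reaches the crate via the package → the sample → the crate.
The receipt reaches the crate via the receipt → the package → the sample → the crate.
No chain forces the letter (or any of the others) ahead of the crate.
That's the contract, the package, the parcel, the receipt, and the sample — 5 in all.

5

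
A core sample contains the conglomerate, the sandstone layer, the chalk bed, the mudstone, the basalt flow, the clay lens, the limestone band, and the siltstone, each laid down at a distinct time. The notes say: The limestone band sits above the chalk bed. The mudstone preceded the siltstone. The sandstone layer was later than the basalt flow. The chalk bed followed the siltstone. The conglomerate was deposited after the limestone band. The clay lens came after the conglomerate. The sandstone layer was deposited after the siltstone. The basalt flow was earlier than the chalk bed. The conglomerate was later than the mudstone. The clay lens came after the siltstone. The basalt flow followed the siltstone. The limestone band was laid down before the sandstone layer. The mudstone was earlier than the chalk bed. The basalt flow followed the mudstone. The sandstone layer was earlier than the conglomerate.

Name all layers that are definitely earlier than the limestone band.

Directly stated before the limestone band: the chalk bed.
The basalt flow reaches the limestone band via the basalt flow → the chalk bed → the limestone band.
The mudstone reaches the limestone band via the mudstone → the chalk bed → the limestone band.
The siltstone reaches the limestone band via the siltstone → the chalk bed → the limestone band.

the basalt flow, the chalk bed, the mudstone, the siltstone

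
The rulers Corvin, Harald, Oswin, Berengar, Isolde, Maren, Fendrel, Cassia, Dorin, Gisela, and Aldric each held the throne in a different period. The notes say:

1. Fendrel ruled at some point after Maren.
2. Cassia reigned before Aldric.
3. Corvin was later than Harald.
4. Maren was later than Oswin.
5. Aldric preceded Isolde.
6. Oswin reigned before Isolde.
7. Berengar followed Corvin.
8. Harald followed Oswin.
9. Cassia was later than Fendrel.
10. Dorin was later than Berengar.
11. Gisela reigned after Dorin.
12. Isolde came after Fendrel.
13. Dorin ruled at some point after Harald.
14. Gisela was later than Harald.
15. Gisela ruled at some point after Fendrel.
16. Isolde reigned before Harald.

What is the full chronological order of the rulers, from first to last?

The constraints fix every adjacent pair, so only one ordering works:
Oswin → Maren → Fendrel → Cassia → Aldric → Isolde → Harald → Corvin → Berengar → Dorin → Gisela.

Oswin, Maren, Fendrel, Cassia, Aldric, Isolde, Harald, Corvin, Berengar, Dorin, Gisela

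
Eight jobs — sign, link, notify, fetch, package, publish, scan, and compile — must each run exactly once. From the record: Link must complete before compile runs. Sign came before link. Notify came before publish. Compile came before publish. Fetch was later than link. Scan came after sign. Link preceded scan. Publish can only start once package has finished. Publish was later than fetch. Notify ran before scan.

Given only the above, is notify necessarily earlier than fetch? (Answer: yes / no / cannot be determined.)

cannot be determined

No chain of stated constraints runs from notify to fetch, and none runs from fetch to notify either.
So the relative order of notify and fetch is not fixed by the given facts.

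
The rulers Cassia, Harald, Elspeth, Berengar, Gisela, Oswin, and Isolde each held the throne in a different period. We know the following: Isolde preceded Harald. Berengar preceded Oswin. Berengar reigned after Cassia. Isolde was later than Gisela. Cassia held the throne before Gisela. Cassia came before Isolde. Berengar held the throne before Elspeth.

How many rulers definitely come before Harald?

3

Directly stated before Harald: Isolde.
Cassia reaches Harald via Cassia → Isolde → Harald.
Gisela reaches Harald via Gisela → Isolde → Harald.
No chain forces Elspeth (or any of the others) ahead of Harald.
That's Cassia, Gisela, and Isolde — 3 in all.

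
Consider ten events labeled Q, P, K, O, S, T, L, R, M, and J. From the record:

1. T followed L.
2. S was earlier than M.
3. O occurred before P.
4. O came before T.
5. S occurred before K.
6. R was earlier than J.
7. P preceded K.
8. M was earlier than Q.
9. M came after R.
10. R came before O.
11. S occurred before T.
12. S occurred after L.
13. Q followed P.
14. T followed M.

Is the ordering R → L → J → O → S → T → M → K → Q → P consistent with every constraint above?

The constraints require P before K, but in the proposed sequence K appears ahead of P. That one violation is enough.

no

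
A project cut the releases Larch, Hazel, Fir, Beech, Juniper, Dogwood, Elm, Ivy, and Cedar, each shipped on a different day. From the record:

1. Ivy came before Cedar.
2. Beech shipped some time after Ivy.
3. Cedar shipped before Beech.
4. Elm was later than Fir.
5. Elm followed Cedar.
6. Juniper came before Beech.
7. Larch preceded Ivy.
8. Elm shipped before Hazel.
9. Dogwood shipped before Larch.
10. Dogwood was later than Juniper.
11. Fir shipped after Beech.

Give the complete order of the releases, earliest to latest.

The constraints fix every adjacent pair, so only one ordering works:
Juniper → Dogwood → Larch → Ivy → Cedar → Beech → Fir → Elm → Hazel.

Juniper, Dogwood, Larch, Ivy, Cedar, Beech, Fir, Elm, Hazel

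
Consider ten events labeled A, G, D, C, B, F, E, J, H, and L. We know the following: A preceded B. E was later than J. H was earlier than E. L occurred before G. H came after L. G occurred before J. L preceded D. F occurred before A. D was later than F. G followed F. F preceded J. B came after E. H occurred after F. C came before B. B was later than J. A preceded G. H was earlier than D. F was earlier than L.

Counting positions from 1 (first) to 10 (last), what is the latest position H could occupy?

7

H must come before B, D, and E — 3 events forced after it.
Everything else can be placed before H in some valid order, so H can sit as late as position 10 − 3 = 7.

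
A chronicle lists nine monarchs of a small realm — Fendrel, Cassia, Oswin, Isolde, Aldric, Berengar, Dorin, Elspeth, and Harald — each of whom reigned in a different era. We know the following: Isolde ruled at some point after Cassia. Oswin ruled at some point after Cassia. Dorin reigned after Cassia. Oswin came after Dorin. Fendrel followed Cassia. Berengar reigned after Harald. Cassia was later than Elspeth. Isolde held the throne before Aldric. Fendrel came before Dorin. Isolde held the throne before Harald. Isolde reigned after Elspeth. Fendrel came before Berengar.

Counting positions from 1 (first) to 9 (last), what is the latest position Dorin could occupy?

Dorin must come before Oswin — 1 ruler forced after them.
Everything else can be placed before Dorin in some valid order, so Dorin can sit as late as position 9 − 1 = 8.

8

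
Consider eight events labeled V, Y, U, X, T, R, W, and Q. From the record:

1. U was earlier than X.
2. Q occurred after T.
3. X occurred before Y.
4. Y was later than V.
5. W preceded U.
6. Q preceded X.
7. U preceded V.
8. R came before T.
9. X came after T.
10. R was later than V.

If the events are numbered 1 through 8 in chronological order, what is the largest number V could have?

V must come before Q, R, T, X, and Y — 5 events forced after it.
Everything else can be placed before V in some valid order, so V can sit as late as position 8 − 5 = 3.

3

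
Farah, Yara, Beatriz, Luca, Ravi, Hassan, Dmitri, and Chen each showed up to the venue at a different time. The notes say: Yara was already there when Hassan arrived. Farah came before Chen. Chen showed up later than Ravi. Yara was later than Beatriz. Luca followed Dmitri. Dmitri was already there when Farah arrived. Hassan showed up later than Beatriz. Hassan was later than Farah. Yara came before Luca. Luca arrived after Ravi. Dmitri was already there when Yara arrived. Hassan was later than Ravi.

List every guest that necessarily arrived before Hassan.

Beatriz, Dmitri, Farah, Ravi, Yara

Directly stated before Hassan: Beatriz, Farah, Ravi, and Yara.
Dmitri reaches Hassan via Dmitri → Yara → Hassan.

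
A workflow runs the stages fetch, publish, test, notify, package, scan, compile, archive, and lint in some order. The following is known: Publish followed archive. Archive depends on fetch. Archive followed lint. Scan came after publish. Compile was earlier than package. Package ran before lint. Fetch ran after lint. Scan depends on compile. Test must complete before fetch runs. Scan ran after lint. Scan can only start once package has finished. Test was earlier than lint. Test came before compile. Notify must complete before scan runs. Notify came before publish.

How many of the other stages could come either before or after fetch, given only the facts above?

1

Forced before fetch: compile, lint, package, and test; forced after fetch: archive, publish, and scan.
That leaves notify with no forced order relative to fetch — 1.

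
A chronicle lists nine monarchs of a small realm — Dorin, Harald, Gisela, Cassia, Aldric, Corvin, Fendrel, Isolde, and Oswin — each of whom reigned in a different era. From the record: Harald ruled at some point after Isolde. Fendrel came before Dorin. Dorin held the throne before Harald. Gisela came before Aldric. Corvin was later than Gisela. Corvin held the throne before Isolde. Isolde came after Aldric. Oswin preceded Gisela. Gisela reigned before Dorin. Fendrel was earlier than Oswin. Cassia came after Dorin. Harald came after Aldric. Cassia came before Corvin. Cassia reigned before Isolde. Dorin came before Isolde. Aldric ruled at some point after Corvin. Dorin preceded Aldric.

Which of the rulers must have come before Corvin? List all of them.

Directly stated before Corvin: Cassia and Gisela.
Dorin reaches Corvin via Dorin → Cassia → Corvin.
Fendrel reaches Corvin via Fendrel → Dorin → Cassia → Corvin.
Oswin reaches Corvin via Oswin → Gisela → Corvin.

Cassia, Dorin, Fendrel, Gisela, Oswin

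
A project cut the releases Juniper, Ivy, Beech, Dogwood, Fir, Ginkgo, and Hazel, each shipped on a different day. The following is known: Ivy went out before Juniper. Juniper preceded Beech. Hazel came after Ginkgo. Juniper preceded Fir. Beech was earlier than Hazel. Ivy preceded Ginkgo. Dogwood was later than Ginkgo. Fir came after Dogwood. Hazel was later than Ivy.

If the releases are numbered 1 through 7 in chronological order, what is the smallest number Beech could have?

Ivy and Juniper must both come before Beech — 2 forced predecessors.
Nothing else is forced ahead of Beech, so its earliest slot is position 2 + 1 = 3.

3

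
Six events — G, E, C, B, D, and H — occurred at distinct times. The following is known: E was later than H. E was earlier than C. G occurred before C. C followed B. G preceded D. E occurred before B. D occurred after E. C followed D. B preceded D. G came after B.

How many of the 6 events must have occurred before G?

Directly stated before G: B.
E reaches G via E → B → G.
H reaches G via H → E → B → G.
That's B, E, and H — 3 in all.

3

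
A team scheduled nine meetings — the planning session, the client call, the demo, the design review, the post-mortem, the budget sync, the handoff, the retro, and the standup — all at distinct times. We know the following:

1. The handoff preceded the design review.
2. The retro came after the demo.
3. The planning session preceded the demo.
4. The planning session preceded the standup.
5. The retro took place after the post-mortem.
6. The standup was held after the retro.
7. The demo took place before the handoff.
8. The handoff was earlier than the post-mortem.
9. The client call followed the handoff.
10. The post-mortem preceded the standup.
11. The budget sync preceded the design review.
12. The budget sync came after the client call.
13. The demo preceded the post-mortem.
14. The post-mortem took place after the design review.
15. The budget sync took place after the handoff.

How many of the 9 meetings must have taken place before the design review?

5

Directly stated before the design review: the budget sync and the handoff.
The client call reaches the design review via the client call → the budget sync → the design review.
The demo reaches the design review via the demo → the handoff → the design review.
The planning session reaches the design review via the planning session → the demo → the handoff → the design review.
No chain forces the retro (or any of the others) ahead of the design review.
That's the budget sync, the client call, the demo, the handoff, and the planning session — 5 in all.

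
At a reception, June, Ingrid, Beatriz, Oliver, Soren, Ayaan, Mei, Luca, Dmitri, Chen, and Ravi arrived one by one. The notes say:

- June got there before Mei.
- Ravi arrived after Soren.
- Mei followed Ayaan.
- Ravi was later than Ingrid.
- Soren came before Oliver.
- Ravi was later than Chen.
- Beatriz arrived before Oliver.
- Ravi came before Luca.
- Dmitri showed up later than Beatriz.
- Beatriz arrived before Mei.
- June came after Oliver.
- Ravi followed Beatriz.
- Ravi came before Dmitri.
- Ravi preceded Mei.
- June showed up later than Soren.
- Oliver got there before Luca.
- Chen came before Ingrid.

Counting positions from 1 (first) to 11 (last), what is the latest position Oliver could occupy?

8

Oliver must come before June, Luca, and Mei — 3 guests forced after them.
Everything else can be placed before Oliver in some valid order, so Oliver can sit as late as position 11 − 3 = 8.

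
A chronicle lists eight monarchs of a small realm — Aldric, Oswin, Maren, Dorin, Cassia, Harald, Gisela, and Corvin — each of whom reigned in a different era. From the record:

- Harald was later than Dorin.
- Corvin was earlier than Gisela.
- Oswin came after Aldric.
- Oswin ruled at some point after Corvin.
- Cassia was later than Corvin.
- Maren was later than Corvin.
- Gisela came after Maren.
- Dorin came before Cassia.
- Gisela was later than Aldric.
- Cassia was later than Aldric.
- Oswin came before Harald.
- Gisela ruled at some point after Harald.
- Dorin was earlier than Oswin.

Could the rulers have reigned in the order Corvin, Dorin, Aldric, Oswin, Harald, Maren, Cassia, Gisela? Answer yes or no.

yes

Check each stated constraint against the proposed order — e.g. Corvin is ahead of Cassia; Corvin is ahead of Gisela. Every pair is in the required order; nothing is violated.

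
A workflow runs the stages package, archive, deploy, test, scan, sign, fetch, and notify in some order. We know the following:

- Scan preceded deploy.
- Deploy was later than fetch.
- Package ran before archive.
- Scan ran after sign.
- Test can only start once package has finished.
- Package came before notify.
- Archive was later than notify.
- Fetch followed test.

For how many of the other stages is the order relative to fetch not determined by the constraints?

4

Forced before fetch: package and test; forced after fetch: deploy.
That leaves archive, notify, scan, and sign with no forced order relative to fetch — 4.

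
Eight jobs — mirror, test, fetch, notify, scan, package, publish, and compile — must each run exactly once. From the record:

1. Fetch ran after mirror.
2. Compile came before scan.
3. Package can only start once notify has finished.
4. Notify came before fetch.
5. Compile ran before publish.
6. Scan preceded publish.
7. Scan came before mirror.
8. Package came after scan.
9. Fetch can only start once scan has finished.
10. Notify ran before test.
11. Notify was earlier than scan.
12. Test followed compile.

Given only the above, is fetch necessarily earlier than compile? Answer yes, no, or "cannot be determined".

no

Tracing the constraints gives compile → scan → fetch, so compile must come before fetch.
That means fetch cannot be before compile.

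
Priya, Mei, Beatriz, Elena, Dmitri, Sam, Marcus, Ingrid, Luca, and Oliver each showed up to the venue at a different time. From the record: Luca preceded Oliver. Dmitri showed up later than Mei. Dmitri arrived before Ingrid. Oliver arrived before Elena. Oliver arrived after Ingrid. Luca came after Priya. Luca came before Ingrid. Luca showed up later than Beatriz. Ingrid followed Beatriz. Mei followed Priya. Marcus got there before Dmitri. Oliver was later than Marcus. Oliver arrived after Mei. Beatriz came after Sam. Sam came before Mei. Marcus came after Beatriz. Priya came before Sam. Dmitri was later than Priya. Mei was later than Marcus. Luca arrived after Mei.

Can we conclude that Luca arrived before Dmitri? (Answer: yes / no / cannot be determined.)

No chain of stated constraints runs from Luca to Dmitri, and none runs from Dmitri to Luca either.
So the relative order of Luca and Dmitri is not fixed by the given facts.

cannot be determined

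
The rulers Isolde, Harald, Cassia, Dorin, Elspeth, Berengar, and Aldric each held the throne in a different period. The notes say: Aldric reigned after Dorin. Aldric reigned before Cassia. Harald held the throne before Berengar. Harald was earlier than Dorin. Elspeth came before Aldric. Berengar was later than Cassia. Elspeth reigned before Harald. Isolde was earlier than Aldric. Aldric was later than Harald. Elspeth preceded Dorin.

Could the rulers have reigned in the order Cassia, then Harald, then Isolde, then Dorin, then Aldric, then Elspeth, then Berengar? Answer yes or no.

no

The constraints require Elspeth before Aldric, but in the proposed sequence Aldric appears ahead of Elspeth. That one violation is enough.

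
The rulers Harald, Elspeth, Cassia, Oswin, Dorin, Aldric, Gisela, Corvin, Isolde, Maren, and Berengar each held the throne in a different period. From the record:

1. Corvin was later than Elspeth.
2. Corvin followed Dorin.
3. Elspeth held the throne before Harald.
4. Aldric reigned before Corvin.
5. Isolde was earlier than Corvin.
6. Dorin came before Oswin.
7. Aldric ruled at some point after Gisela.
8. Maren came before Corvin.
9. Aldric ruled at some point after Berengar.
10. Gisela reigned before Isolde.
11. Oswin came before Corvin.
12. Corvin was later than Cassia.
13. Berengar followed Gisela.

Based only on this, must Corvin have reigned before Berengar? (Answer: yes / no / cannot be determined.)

Tracing the constraints gives Berengar → Aldric → Corvin, so Berengar must come before Corvin.
That means Corvin cannot be before Berengar.

no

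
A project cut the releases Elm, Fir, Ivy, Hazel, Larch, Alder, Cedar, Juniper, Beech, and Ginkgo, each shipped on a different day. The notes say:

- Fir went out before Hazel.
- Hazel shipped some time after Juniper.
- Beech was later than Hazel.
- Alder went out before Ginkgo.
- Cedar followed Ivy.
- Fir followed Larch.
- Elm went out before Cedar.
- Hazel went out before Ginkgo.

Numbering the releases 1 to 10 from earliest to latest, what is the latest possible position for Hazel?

Hazel must come before Beech and Ginkgo — 2 releases forced after it.
Everything else can be placed before Hazel in some valid order, so Hazel can sit as late as position 10 − 2 = 8.

8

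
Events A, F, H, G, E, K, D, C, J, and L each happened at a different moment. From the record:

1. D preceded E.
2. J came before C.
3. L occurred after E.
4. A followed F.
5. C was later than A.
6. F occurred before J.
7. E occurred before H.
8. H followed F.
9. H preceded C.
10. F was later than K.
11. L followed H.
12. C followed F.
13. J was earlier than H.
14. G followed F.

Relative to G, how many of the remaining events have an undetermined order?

Forced before G: F and K.
That leaves A, C, D, E, H, J, and L with no forced order relative to G — 7.

7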